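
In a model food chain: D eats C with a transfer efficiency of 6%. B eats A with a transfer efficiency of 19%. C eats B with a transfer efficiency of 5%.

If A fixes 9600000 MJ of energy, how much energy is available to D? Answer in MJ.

B: 9600000 × 0.19 = 1824000 MJ
C: 1824000 × 0.05 = 91200 MJ
D: 91200 × 0.06 = 5472 MJ

5472 MJ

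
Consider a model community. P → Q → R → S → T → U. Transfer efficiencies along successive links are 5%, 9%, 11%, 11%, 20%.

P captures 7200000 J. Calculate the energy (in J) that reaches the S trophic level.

3564 J

Q: 7200000 × 0.05 = 360000 J
R: 360000 × 0.09 = 32400 J
S: 32400 × 0.11 = 3564 J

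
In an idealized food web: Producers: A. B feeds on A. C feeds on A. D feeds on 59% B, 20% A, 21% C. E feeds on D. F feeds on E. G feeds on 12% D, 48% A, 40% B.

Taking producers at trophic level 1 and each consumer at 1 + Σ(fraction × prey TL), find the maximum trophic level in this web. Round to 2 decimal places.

4.80

B: 1 + 1 = 2
C: 1 + 1 = 2
D: 1 + (0.59×2 + 0.2×1 + 0.21×2) = 2.8
E: 1 + 2.8 = 3.8
F: 1 + 3.8 = 4.8
G: 1 + (0.12×2.8 + 0.48×1 + 0.4×2) = 2.616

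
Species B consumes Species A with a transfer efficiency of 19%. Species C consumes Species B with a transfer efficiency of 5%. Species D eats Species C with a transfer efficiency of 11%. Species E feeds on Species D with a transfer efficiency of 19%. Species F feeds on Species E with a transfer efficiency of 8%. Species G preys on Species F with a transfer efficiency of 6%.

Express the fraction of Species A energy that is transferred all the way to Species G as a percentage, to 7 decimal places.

0.0000953%

Product of link efficiencies: 0.19 × 0.05 × 0.11 × 0.19 × 0.08 × 0.06 = 0.00000095304
As a percentage: 0.00000095304 × 100 = 0.0000953%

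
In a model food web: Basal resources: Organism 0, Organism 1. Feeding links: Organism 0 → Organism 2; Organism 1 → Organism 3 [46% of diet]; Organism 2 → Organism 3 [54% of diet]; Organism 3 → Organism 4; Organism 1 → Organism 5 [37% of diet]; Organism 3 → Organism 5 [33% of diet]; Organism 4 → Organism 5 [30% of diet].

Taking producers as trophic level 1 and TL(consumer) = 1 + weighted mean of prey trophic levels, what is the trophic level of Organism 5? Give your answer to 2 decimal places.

3.27

Organism 2: 1 + 1 = 2
Organism 3: 1 + (0.46×1 + 0.54×2) = 2.54
Organism 4: 1 + 2.54 = 3.54
Organism 5: 1 + (0.37×1 + 0.33×2.54 + 0.3×3.54) = 3.2702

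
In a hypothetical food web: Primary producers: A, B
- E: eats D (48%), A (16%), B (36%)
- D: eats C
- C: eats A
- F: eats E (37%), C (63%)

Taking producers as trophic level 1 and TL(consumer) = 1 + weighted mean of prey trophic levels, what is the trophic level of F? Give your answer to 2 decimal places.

3.36

C: 1 + 1 = 2
D: 1 + 2 = 3
E: 1 + (0.48×3 + 0.16×1 + 0.36×1) = 2.96
F: 1 + (0.37×2.96 + 0.63×2) = 3.3552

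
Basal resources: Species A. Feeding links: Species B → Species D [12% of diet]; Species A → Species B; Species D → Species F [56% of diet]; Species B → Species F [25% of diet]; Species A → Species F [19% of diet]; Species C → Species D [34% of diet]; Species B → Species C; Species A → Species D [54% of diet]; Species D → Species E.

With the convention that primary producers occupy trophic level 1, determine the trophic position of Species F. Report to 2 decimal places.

Species B: 1 + 1 = 2
Species C: 1 + 2 = 3
Species D: 1 + (0.34×3 + 0.12×2 + 0.54×1) = 2.8
Species E: 1 + 2.8 = 3.8
Species F: 1 + (0.56×2.8 + 0.19×1 + 0.25×2) = 3.258

3.26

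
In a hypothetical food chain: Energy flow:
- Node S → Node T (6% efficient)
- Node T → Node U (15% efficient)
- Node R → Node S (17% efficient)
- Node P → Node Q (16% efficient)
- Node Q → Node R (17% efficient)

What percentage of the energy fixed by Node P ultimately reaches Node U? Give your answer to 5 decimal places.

0.00416%

Product of link efficiencies: 0.16 × 0.17 × 0.17 × 0.06 × 0.15 = 0.000041616
As a percentage: 0.000041616 × 100 = 0.00416%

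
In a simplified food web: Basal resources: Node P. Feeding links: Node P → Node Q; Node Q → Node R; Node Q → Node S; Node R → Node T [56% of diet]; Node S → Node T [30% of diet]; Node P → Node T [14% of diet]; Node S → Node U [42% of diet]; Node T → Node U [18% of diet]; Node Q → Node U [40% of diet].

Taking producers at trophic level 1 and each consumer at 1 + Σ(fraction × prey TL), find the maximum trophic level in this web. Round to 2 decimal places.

Node Q: 1 + 1 = 2
Node R: 1 + 2 = 3
Node S: 1 + 2 = 3
Node T: 1 + (0.56×3 + 0.3×3 + 0.14×1) = 3.72
Node U: 1 + (0.42×3 + 0.18×3.72 + 0.4×2) = 3.7296

3.73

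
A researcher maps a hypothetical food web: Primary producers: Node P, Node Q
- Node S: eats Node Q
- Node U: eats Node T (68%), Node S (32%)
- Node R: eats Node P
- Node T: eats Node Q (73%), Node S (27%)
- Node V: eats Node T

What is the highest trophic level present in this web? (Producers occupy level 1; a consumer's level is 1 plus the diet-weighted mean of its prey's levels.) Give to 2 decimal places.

Node R: 1 + 1 = 2
Node S: 1 + 1 = 2
Node T: 1 + (0.73×1 + 0.27×2) = 2.27
Node U: 1 + (0.68×2.27 + 0.32×2) = 3.1836
Node V: 1 + 2.27 = 3.27

3.27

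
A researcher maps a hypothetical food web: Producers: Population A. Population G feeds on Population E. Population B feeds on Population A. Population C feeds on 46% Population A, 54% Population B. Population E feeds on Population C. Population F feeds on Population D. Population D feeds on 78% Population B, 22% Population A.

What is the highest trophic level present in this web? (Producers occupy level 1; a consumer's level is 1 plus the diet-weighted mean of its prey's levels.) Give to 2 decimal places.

Population B: 1 + 1 = 2
Population C: 1 + (0.46×1 + 0.54×2) = 2.54
Population D: 1 + (0.78×2 + 0.22×1) = 2.78
Population E: 1 + 2.54 = 3.54
Population F: 1 + 2.78 = 3.78
Population G: 1 + 3.54 = 4.54

4.54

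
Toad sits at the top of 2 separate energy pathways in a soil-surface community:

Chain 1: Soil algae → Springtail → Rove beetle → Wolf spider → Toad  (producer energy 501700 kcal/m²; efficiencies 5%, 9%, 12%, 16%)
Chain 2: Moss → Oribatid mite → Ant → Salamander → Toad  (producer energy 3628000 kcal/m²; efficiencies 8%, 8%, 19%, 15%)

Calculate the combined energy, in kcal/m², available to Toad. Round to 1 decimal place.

Chain 1: 501700 × 0.05 × 0.09 × 0.12 × 0.16 = 43.34688 kcal/m²
Chain 2: 3628000 × 0.08 × 0.08 × 0.19 × 0.15 = 661.7472 kcal/m²
Total at Toad: 43.34688 + 661.7472 = 705.09408 kcal/m²

705.1 kcal/m²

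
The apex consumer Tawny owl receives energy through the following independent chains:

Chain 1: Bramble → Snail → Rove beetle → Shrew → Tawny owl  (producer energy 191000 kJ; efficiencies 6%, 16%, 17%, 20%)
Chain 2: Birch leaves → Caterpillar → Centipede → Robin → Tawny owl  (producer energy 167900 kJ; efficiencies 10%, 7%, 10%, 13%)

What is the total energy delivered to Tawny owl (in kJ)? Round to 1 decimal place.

Chain 1: 191000 × 0.06 × 0.16 × 0.17 × 0.2 = 62.3424 kJ
Chain 2: 167900 × 0.1 × 0.07 × 0.1 × 0.13 = 15.2789 kJ
Total at Tawny owl: 62.3424 + 15.2789 = 77.6213 kJ

77.6 kJ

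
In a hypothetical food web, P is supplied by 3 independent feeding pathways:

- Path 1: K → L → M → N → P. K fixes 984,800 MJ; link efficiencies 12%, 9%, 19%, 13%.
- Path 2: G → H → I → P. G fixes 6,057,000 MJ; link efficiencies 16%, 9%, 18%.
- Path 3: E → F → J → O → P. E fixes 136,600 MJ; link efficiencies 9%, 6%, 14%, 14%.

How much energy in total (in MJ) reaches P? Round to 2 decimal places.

15976.91 MJ

Path 1: 984800 × 0.12 × 0.09 × 0.19 × 0.13 = 262.705248 MJ
Path 2: 6057000 × 0.16 × 0.09 × 0.18 = 15699.744 MJ
Path 3: 136600 × 0.09 × 0.06 × 0.14 × 0.14 = 14.457744 MJ
Total at P: 262.705248 + 15699.744 + 14.457744 = 15976.906992 MJ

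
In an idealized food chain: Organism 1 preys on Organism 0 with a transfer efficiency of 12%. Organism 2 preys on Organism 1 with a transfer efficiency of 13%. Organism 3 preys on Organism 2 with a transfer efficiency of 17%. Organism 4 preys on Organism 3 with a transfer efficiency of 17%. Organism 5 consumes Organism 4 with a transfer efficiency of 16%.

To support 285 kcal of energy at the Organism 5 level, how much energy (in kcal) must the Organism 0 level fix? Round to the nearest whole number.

3950958 kcal

Cumulative transfer efficiency: 0.12 × 0.13 × 0.17 × 0.17 × 0.16 = 0.0000721344
Organism 0 energy = 285 / 0.0000721344 = 3950958 kcal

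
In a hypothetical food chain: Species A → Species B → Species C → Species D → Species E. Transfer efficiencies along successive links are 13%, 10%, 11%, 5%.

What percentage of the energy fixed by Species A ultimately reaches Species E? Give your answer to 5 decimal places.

Product of link efficiencies: 0.13 × 0.1 × 0.11 × 0.05 = 0.0000715
As a percentage: 0.0000715 × 100 = 0.00715%

0.00715%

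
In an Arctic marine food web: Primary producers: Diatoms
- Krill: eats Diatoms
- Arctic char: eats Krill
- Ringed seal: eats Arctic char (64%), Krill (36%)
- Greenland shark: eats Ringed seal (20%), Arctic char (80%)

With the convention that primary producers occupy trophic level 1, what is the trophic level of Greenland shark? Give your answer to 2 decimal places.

Krill: 1 + 1 = 2
Arctic char: 1 + 2 = 3
Ringed seal: 1 + (0.64×3 + 0.36×2) = 3.64
Greenland shark: 1 + (0.2×3.64 + 0.8×3) = 4.128

4.13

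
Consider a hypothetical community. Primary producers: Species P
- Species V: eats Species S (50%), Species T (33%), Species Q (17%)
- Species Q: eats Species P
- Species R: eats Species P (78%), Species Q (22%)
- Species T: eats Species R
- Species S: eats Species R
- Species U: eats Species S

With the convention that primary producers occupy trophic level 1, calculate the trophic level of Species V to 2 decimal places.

4.01

Species Q: 1 + 1 = 2
Species R: 1 + (0.78×1 + 0.22×2) = 2.22
Species S: 1 + 2.22 = 3.22
Species T: 1 + 2.22 = 3.22
Species U: 1 + 3.22 = 4.22
Species V: 1 + (0.5×3.22 + 0.33×3.22 + 0.17×2) = 4.0126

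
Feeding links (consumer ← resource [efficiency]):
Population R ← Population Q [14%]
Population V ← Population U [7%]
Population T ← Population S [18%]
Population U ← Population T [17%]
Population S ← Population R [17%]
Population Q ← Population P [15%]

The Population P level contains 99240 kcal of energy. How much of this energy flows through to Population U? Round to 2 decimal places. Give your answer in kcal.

10.84 kcal

Population Q: 99240 × 0.15 = 14886 kcal
Population R: 14886 × 0.14 = 2084.04 kcal
Population S: 2084.04 × 0.17 = 354.2868 kcal
Population T: 354.2868 × 0.18 = 63.771624 kcal
Population U: 63.771624 × 0.17 = 10.84117608 kcal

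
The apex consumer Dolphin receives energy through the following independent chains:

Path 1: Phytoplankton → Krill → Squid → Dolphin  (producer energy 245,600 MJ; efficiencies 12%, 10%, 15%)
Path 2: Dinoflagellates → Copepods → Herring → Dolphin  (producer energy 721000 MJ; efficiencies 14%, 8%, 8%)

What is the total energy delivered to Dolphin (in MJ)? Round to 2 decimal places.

1088.10 MJ

Path 1: 245600 × 0.12 × 0.1 × 0.15 = 442.08 MJ
Path 2: 721000 × 0.14 × 0.08 × 0.08 = 646.016 MJ
Total at Dolphin: 442.08 + 646.016 = 1088.096 MJ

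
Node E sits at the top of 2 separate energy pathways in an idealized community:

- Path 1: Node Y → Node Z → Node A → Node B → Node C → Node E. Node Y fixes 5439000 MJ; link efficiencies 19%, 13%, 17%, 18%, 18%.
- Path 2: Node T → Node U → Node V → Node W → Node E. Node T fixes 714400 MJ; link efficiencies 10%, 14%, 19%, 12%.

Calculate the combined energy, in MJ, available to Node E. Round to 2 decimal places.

Path 1: 5439000 × 0.19 × 0.13 × 0.17 × 0.18 × 0.18 = 739.9628964 MJ
Path 2: 714400 × 0.1 × 0.14 × 0.19 × 0.12 = 228.03648 MJ
Total at Node E: 739.9628964 + 228.03648 = 967.9993764 MJ

968.00 MJ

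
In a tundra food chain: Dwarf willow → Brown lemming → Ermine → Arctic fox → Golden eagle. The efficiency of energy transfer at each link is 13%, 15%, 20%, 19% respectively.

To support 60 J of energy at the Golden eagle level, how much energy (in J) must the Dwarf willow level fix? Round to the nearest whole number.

Cumulative transfer efficiency: 0.13 × 0.15 × 0.2 × 0.19 = 0.000741
Dwarf willow energy = 60 / 0.000741 = 80972 J

80972 J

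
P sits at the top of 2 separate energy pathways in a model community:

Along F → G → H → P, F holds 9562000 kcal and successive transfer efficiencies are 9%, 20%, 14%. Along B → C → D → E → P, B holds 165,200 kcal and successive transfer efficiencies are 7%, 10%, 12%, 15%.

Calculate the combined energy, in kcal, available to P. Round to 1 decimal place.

24117.1 kcal

Via F: 9562000 × 0.09 × 0.2 × 0.14 = 24096.24 kcal
Via B: 165200 × 0.07 × 0.1 × 0.12 × 0.15 = 20.8152 kcal
Total at P: 24096.24 + 20.8152 = 24117.0552 kcal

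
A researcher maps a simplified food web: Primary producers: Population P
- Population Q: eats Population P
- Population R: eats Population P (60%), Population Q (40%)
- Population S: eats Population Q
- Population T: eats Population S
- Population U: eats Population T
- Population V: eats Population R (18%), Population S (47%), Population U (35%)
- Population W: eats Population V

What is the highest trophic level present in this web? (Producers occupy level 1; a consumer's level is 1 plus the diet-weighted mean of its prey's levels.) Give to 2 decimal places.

5.59

Population Q: 1 + 1 = 2
Population R: 1 + (0.6×1 + 0.4×2) = 2.4
Population S: 1 + 2 = 3
Population T: 1 + 3 = 4
Population U: 1 + 4 = 5
Population V: 1 + (0.18×2.4 + 0.47×3 + 0.35×5) = 4.592
Population W: 1 + 4.592 = 5.592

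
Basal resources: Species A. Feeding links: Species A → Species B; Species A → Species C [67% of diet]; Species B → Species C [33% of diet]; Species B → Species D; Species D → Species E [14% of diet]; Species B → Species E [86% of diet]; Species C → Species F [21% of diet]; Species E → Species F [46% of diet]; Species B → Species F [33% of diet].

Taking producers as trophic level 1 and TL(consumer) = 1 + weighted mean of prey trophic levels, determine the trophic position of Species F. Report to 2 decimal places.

3.59

Species B: 1 + 1 = 2
Species C: 1 + (0.67×1 + 0.33×2) = 2.33
Species D: 1 + 2 = 3
Species E: 1 + (0.14×3 + 0.86×2) = 3.14
Species F: 1 + (0.21×2.33 + 0.46×3.14 + 0.33×2) = 3.5937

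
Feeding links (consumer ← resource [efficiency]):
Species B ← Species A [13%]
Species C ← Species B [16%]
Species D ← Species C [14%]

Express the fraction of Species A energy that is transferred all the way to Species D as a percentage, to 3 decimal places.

Product of link efficiencies: 0.13 × 0.16 × 0.14 = 0.002912
As a percentage: 0.002912 × 100 = 0.291%

0.291%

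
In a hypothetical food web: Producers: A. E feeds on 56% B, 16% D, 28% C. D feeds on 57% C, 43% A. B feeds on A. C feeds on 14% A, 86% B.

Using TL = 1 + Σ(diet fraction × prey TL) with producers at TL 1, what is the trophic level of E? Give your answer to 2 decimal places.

B: 1 + 1 = 2
C: 1 + (0.14×1 + 0.86×2) = 2.86
D: 1 + (0.57×2.86 + 0.43×1) = 3.0602
E: 1 + (0.56×2 + 0.16×3.0602 + 0.28×2.86) = 3.410432

3.41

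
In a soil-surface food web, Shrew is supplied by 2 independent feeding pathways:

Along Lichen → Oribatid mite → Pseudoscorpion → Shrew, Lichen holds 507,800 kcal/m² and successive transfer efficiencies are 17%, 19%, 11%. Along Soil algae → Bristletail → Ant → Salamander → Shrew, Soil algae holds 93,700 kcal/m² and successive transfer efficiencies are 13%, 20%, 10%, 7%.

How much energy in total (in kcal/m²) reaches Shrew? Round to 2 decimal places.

1821.27 kcal/m²

Via Lichen: 507800 × 0.17 × 0.19 × 0.11 = 1804.2134 kcal/m²
Via Soil algae: 93700 × 0.13 × 0.2 × 0.1 × 0.07 = 17.0534 kcal/m²
Total at Shrew: 1804.2134 + 17.0534 = 1821.2668 kcal/m²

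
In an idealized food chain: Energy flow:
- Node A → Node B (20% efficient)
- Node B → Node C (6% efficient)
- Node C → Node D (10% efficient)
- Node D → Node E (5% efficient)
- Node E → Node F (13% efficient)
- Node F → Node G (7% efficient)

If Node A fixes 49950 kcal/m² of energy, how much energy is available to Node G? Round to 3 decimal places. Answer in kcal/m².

0.027 kcal/m²

Node B: 49950 × 0.2 = 9990 kcal/m²
Node C: 9990 × 0.06 = 599.4 kcal/m²
Node D: 599.4 × 0.1 = 59.94 kcal/m²
Node E: 59.94 × 0.05 = 2.997 kcal/m²
Node F: 2.997 × 0.13 = 0.38961 kcal/m²
Node G: 0.38961 × 0.07 = 0.0272727 kcal/m²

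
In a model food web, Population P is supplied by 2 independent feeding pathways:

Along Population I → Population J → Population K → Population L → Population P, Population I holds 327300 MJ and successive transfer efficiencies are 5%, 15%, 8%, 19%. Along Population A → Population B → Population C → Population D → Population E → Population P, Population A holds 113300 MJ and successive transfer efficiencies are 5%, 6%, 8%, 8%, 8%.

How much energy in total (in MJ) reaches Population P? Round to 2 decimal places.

37.49 MJ

Via Population I: 327300 × 0.05 × 0.15 × 0.08 × 0.19 = 37.3122 MJ
Via Population A: 113300 × 0.05 × 0.06 × 0.08 × 0.08 × 0.08 = 0.1740288 MJ
Total at Population P: 37.3122 + 0.1740288 = 37.4862288 MJ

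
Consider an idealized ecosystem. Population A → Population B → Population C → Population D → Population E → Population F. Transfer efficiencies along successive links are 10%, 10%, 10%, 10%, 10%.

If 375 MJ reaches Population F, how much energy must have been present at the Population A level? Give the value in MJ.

37500000 MJ

Cumulative transfer efficiency: 0.1 × 0.1 × 0.1 × 0.1 × 0.1 = 0.00001
Population A energy = 375 / 0.00001 = 37500000 MJ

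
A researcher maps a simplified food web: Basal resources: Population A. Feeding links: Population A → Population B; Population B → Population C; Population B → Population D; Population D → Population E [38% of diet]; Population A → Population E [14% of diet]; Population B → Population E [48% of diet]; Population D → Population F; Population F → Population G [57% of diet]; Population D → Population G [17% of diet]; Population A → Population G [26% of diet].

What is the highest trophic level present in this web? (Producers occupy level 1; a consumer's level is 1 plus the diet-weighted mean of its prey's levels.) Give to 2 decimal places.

4.05

Population B: 1 + 1 = 2
Population C: 1 + 2 = 3
Population D: 1 + 2 = 3
Population E: 1 + (0.38×3 + 0.14×1 + 0.48×2) = 3.24
Population F: 1 + 3 = 4
Population G: 1 + (0.57×4 + 0.17×3 + 0.26×1) = 4.05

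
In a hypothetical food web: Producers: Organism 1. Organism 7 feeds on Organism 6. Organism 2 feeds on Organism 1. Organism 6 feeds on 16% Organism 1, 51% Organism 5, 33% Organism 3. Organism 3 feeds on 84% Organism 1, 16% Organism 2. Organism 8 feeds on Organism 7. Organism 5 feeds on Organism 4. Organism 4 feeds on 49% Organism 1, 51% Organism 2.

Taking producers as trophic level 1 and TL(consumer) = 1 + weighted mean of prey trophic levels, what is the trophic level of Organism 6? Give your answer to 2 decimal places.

Organism 2: 1 + 1 = 2
Organism 3: 1 + (0.84×1 + 0.16×2) = 2.16
Organism 4: 1 + (0.49×1 + 0.51×2) = 2.51
Organism 5: 1 + 2.51 = 3.51
Organism 6: 1 + (0.16×1 + 0.51×3.51 + 0.33×2.16) = 3.6629
Organism 7: 1 + 3.6629 = 4.6629
Organism 8: 1 + 4.6629 = 5.6629

3.66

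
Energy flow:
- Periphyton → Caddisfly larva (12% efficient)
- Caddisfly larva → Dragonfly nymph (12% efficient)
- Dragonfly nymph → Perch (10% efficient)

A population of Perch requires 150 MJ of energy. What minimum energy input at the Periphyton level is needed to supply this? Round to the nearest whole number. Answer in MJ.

Cumulative transfer efficiency: 0.12 × 0.12 × 0.1 = 0.00144
Periphyton energy = 150 / 0.00144 = 104167 MJ

104167 MJ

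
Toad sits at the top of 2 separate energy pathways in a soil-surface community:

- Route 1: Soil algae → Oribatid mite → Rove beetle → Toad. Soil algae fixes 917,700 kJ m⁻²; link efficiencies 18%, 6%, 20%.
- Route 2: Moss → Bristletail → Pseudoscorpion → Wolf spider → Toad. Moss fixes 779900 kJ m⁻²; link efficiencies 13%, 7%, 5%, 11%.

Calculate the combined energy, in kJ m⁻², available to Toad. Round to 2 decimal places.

Route 1: 917700 × 0.18 × 0.06 × 0.2 = 1982.232 kJ m⁻²
Route 2: 779900 × 0.13 × 0.07 × 0.05 × 0.11 = 39.033995 kJ m⁻²
Total at Toad: 1982.232 + 39.033995 = 2021.265995 kJ m⁻²

2021.27 kJ m⁻²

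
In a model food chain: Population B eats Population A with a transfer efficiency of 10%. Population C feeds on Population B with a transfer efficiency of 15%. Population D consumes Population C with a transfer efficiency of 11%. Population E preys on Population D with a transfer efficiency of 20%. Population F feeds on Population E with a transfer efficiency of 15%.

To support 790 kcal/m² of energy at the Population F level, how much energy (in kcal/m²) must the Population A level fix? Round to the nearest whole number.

15959596 kcal/m²

Cumulative transfer efficiency: 0.1 × 0.15 × 0.11 × 0.2 × 0.15 = 0.0000495
Population A energy = 790 / 0.0000495 = 15959596 kcal/m²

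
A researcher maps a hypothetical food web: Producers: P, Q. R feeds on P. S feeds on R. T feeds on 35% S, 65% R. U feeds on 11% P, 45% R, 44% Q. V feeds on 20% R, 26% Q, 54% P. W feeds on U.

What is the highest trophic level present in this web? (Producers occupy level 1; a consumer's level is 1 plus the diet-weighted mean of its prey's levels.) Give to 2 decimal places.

R: 1 + 1 = 2
S: 1 + 2 = 3
T: 1 + (0.35×3 + 0.65×2) = 3.35
U: 1 + (0.11×1 + 0.45×2 + 0.44×1) = 2.45
V: 1 + (0.2×2 + 0.26×1 + 0.54×1) = 2.2
W: 1 + 2.45 = 3.45

3.45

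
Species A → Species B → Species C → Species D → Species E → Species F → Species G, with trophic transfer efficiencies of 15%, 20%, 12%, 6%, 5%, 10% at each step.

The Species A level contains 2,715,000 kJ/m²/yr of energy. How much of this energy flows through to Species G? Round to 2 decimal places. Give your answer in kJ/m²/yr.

2.93 kJ/m²/yr

Species B: 2715000 × 0.15 = 407250 kJ/m²/yr
Species C: 407250 × 0.2 = 81450 kJ/m²/yr
Species D: 81450 × 0.12 = 9774 kJ/m²/yr
Species E: 9774 × 0.06 = 586.44 kJ/m²/yr
Species F: 586.44 × 0.05 = 29.322 kJ/m²/yr
Species G: 29.322 × 0.1 = 2.9322 kJ/m²/yr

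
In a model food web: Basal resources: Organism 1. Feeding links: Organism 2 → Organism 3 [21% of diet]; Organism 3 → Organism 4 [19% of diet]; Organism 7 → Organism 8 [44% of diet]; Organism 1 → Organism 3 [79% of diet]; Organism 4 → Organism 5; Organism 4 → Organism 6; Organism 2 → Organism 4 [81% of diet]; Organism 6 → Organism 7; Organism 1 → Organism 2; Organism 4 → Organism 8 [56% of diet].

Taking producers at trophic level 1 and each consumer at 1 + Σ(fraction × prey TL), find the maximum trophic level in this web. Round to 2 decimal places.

5.04

Organism 2: 1 + 1 = 2
Organism 3: 1 + (0.79×1 + 0.21×2) = 2.21
Organism 4: 1 + (0.81×2 + 0.19×2.21) = 3.0399
Organism 5: 1 + 3.0399 = 4.0399
Organism 6: 1 + 3.0399 = 4.0399
Organism 7: 1 + 4.0399 = 5.0399
Organism 8: 1 + (0.44×5.0399 + 0.56×3.0399) = 4.9199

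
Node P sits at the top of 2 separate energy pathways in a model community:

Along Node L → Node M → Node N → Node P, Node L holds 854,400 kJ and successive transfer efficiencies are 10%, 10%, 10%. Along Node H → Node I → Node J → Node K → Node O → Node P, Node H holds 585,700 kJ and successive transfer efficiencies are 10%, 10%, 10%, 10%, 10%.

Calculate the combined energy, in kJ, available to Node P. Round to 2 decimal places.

860.26 kJ

Via Node L: 854400 × 0.1 × 0.1 × 0.1 = 854.4 kJ
Via Node H: 585700 × 0.1 × 0.1 × 0.1 × 0.1 × 0.1 = 5.857 kJ
Total at Node P: 854.4 + 5.857 = 860.257 kJ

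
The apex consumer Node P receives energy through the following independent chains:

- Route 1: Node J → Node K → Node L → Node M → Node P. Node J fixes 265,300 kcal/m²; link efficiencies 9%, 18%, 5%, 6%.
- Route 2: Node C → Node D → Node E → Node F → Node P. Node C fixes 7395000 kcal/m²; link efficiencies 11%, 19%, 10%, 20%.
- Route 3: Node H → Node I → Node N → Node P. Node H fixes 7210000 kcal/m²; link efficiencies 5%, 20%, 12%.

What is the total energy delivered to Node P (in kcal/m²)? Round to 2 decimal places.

Route 1: 265300 × 0.09 × 0.18 × 0.05 × 0.06 = 12.89358 kcal/m²
Route 2: 7395000 × 0.11 × 0.19 × 0.1 × 0.2 = 3091.11 kcal/m²
Route 3: 7210000 × 0.05 × 0.2 × 0.12 = 8652 kcal/m²
Total at Node P: 12.89358 + 3091.11 + 8652 = 11756.00358 kcal/m²

11756.00 kcal/m²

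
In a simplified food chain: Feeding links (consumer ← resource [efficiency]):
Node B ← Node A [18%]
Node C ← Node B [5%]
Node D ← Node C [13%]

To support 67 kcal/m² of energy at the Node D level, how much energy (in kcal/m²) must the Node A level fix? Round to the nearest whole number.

Cumulative transfer efficiency: 0.18 × 0.05 × 0.13 = 0.00117
Node A energy = 67 / 0.00117 = 57265 kcal/m²

57265 kcal/m²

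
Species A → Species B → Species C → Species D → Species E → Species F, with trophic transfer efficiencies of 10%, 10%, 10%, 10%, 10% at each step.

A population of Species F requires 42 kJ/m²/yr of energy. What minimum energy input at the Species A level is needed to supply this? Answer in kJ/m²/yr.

Cumulative transfer efficiency: 0.1 × 0.1 × 0.1 × 0.1 × 0.1 = 0.00001
Species A energy = 42 / 0.00001 = 4200000 kJ/m²/yr

4200000 kJ/m²/yr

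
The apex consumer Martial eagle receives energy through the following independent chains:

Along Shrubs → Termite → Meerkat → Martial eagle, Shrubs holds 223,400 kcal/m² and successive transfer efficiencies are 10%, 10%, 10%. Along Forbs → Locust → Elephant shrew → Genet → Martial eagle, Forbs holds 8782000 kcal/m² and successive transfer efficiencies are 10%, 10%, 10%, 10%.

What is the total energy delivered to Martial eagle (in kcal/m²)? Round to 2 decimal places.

1101.60 kcal/m²

Via Shrubs: 223400 × 0.1 × 0.1 × 0.1 = 223.4 kcal/m²
Via Forbs: 8782000 × 0.1 × 0.1 × 0.1 × 0.1 = 878.2 kcal/m²
Total at Martial eagle: 223.4 + 878.2 = 1101.6 kcal/m²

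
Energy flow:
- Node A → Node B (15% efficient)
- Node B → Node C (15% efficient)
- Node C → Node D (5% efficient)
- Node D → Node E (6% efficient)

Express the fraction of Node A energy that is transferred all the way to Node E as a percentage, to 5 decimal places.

0.00675%

Product of link efficiencies: 0.15 × 0.15 × 0.05 × 0.06 = 0.0000675
As a percentage: 0.0000675 × 100 = 0.00675%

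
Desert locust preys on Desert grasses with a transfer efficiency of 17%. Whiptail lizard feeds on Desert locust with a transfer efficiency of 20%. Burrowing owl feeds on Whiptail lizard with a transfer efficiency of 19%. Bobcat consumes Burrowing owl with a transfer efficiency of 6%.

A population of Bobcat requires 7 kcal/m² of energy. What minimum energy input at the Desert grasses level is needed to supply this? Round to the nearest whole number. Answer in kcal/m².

18060 kcal/m²

Cumulative transfer efficiency: 0.17 × 0.2 × 0.19 × 0.06 = 0.0003876
Desert grasses energy = 7 / 0.0003876 = 18060 kcal/m²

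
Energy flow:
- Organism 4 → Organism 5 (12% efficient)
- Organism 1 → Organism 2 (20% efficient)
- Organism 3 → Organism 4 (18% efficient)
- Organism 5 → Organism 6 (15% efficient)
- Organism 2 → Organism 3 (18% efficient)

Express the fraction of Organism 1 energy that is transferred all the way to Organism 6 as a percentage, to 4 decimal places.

Product of link efficiencies: 0.2 × 0.18 × 0.18 × 0.12 × 0.15 = 0.00011664
As a percentage: 0.00011664 × 100 = 0.0117%

0.0117%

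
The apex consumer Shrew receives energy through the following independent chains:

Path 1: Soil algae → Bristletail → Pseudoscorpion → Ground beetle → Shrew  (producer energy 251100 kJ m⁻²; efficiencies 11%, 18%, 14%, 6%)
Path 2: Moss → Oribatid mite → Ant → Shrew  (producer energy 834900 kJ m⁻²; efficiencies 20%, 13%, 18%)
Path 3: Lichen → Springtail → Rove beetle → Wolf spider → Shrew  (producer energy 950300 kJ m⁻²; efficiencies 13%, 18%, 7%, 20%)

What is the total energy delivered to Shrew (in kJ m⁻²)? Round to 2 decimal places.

Path 1: 251100 × 0.11 × 0.18 × 0.14 × 0.06 = 41.762952 kJ m⁻²
Path 2: 834900 × 0.2 × 0.13 × 0.18 = 3907.332 kJ m⁻²
Path 3: 950300 × 0.13 × 0.18 × 0.07 × 0.2 = 311.31828 kJ m⁻²
Total at Shrew: 41.762952 + 3907.332 + 311.31828 = 4260.413232 kJ m⁻²

4260.41 kJ m⁻²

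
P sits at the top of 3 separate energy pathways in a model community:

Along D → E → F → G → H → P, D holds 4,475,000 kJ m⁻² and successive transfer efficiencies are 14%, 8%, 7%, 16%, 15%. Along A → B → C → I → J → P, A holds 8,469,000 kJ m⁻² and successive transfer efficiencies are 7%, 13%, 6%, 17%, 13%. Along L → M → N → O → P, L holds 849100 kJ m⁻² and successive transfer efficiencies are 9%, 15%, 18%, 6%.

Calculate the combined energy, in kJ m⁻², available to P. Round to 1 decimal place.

310.2 kJ m⁻²

Via D: 4475000 × 0.14 × 0.08 × 0.07 × 0.16 × 0.15 = 84.2016 kJ m⁻²
Via A: 8469000 × 0.07 × 0.13 × 0.06 × 0.17 × 0.13 = 102.1920354 kJ m⁻²
Via L: 849100 × 0.09 × 0.15 × 0.18 × 0.06 = 123.79878 kJ m⁻²
Total at P: 84.2016 + 102.1920354 + 123.79878 = 310.1924154 kJ m⁻²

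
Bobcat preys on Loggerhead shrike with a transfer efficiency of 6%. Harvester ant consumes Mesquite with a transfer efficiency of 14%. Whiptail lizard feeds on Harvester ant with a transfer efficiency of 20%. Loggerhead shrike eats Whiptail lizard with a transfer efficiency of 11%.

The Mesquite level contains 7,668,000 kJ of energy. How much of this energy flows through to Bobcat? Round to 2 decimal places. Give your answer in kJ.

Harvester ant: 7668000 × 0.14 = 1073520 kJ
Whiptail lizard: 1073520 × 0.2 = 214704 kJ
Loggerhead shrike: 214704 × 0.11 = 23617.44 kJ
Bobcat: 23617.44 × 0.06 = 1417.0464 kJ

1417.05 kJ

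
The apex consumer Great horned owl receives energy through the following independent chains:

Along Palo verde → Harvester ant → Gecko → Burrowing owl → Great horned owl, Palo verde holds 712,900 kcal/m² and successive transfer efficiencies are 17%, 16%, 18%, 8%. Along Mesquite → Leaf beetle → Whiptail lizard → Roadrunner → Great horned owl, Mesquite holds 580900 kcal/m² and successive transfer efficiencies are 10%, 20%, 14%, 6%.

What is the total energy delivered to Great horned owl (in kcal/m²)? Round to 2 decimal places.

Via Palo verde: 712900 × 0.17 × 0.16 × 0.18 × 0.08 = 279.228672 kcal/m²
Via Mesquite: 580900 × 0.1 × 0.2 × 0.14 × 0.06 = 97.5912 kcal/m²
Total at Great horned owl: 279.228672 + 97.5912 = 376.819872 kcal/m²

376.82 kcal/m²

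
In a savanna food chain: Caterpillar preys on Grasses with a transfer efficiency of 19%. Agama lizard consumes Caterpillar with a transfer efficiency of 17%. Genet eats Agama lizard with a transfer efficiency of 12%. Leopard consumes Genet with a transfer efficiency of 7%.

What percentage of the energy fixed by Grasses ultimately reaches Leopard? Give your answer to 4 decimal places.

0.0271%

Product of link efficiencies: 0.19 × 0.17 × 0.12 × 0.07 = 0.00027132
As a percentage: 0.00027132 × 100 = 0.0271%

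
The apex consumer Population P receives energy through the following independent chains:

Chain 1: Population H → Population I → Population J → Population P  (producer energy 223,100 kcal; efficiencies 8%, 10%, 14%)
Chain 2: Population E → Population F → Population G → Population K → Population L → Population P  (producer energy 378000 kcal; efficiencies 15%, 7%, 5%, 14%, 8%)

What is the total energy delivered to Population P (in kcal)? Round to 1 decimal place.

252.1 kcal

Chain 1: 223100 × 0.08 × 0.1 × 0.14 = 249.872 kcal
Chain 2: 378000 × 0.15 × 0.07 × 0.05 × 0.14 × 0.08 = 2.22264 kcal
Total at Population P: 249.872 + 2.22264 = 252.09464 kcal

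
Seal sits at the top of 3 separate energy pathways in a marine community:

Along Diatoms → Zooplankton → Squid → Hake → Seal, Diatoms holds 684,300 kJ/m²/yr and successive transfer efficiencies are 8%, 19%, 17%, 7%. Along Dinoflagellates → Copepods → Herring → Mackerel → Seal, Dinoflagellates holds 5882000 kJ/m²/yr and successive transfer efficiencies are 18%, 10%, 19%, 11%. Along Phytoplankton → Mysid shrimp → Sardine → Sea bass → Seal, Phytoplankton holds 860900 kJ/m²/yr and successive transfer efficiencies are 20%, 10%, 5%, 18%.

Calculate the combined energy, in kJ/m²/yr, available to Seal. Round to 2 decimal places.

2491.55 kJ/m²/yr

Via Diatoms: 684300 × 0.08 × 0.19 × 0.17 × 0.07 = 123.776184 kJ/m²/yr
Via Dinoflagellates: 5882000 × 0.18 × 0.1 × 0.19 × 0.11 = 2212.8084 kJ/m²/yr
Via Phytoplankton: 860900 × 0.2 × 0.1 × 0.05 × 0.18 = 154.962 kJ/m²/yr
Total at Seal: 123.776184 + 2212.8084 + 154.962 = 2491.546584 kJ/m²/yr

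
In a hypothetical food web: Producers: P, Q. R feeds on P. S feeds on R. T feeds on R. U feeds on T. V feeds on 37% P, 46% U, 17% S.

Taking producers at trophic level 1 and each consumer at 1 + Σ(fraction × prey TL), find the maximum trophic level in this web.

4

R: 1 + 1 = 2
S: 1 + 2 = 3
T: 1 + 2 = 3
U: 1 + 3 = 4
V: 1 + (0.37×1 + 0.46×4 + 0.17×3) = 3.72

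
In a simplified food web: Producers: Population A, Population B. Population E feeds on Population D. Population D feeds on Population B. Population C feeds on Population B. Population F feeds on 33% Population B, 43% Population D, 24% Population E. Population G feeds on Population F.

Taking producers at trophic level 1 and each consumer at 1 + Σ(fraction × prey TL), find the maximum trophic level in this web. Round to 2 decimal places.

Population C: 1 + 1 = 2
Population D: 1 + 1 = 2
Population E: 1 + 2 = 3
Population F: 1 + (0.33×1 + 0.43×2 + 0.24×3) = 2.91
Population G: 1 + 2.91 = 3.91

3.91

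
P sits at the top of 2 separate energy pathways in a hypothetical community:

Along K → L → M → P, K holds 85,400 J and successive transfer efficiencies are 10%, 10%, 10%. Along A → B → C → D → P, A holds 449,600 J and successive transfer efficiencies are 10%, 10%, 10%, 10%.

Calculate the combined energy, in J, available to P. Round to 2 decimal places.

130.36 J

Via K: 85400 × 0.1 × 0.1 × 0.1 = 85.4 J
Via A: 449600 × 0.1 × 0.1 × 0.1 × 0.1 = 44.96 J
Total at P: 85.4 + 44.96 = 130.36 J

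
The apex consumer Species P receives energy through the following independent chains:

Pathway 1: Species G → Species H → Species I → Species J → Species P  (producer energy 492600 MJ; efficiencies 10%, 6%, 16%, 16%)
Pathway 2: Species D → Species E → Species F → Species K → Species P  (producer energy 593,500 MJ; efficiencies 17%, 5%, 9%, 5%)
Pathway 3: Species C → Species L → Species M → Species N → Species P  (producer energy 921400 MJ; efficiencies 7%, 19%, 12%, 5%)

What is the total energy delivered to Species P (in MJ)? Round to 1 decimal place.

171.9 MJ

Pathway 1: 492600 × 0.1 × 0.06 × 0.16 × 0.16 = 75.66336 MJ
Pathway 2: 593500 × 0.17 × 0.05 × 0.09 × 0.05 = 22.701375 MJ
Pathway 3: 921400 × 0.07 × 0.19 × 0.12 × 0.05 = 73.52772 MJ
Total at Species P: 75.66336 + 22.701375 + 73.52772 = 171.892455 MJ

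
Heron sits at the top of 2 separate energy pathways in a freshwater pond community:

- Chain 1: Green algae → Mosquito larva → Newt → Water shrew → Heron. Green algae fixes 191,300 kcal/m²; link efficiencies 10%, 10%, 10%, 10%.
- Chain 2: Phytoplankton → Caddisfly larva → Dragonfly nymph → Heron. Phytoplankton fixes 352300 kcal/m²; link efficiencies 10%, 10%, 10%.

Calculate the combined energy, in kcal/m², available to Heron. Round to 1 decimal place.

371.4 kcal/m²

Chain 1: 191300 × 0.1 × 0.1 × 0.1 × 0.1 = 19.13 kcal/m²
Chain 2: 352300 × 0.1 × 0.1 × 0.1 = 352.3 kcal/m²
Total at Heron: 19.13 + 352.3 = 371.43 kcal/m²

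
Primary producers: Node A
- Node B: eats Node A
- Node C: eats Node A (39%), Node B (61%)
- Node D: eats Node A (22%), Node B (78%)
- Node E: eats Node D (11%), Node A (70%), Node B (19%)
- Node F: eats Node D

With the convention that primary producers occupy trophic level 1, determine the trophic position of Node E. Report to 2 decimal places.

2.39

Node B: 1 + 1 = 2
Node C: 1 + (0.39×1 + 0.61×2) = 2.61
Node D: 1 + (0.22×1 + 0.78×2) = 2.78
Node E: 1 + (0.11×2.78 + 0.7×1 + 0.19×2) = 2.3858
Node F: 1 + 2.78 = 3.78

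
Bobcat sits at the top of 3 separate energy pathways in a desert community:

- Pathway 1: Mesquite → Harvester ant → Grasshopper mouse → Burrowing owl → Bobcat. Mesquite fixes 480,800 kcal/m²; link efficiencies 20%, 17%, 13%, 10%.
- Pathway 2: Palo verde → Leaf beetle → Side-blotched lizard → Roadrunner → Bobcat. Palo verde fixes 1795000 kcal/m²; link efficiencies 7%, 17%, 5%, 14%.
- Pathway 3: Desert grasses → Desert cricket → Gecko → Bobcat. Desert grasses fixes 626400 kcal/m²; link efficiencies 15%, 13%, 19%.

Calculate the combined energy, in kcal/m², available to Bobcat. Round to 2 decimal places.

2682.85 kcal/m²

Pathway 1: 480800 × 0.2 × 0.17 × 0.13 × 0.1 = 212.5136 kcal/m²
Pathway 2: 1795000 × 0.07 × 0.17 × 0.05 × 0.14 = 149.5235 kcal/m²
Pathway 3: 626400 × 0.15 × 0.13 × 0.19 = 2320.812 kcal/m²
Total at Bobcat: 212.5136 + 149.5235 + 2320.812 = 2682.8491 kcal/m²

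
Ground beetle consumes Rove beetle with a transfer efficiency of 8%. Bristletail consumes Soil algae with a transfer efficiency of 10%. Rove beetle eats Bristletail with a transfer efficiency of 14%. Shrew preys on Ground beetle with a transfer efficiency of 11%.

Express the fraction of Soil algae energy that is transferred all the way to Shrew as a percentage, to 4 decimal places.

0.0123%

Product of link efficiencies: 0.1 × 0.14 × 0.08 × 0.11 = 0.0001232
As a percentage: 0.0001232 × 100 = 0.0123%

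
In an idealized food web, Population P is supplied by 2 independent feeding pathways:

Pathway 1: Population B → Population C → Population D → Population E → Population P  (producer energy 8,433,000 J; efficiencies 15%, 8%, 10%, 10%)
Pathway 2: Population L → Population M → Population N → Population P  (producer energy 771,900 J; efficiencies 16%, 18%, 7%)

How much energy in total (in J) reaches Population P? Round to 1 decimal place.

Pathway 1: 8433000 × 0.15 × 0.08 × 0.1 × 0.1 = 1011.96 J
Pathway 2: 771900 × 0.16 × 0.18 × 0.07 = 1556.1504 J
Total at Population P: 1011.96 + 1556.1504 = 2568.1104 J

2568.1 J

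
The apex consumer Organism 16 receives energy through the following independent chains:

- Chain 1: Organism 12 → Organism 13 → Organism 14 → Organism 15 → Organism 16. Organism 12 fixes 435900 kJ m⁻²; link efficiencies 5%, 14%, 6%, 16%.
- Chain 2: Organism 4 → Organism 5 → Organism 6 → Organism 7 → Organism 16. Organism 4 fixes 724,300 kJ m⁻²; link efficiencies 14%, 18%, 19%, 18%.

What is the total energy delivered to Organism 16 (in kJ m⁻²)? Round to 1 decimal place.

653.5 kJ m⁻²

Chain 1: 435900 × 0.05 × 0.14 × 0.06 × 0.16 = 29.29248 kJ m⁻²
Chain 2: 724300 × 0.14 × 0.18 × 0.19 × 0.18 = 624.230712 kJ m⁻²
Total at Organism 16: 29.29248 + 624.230712 = 653.523192 kJ m⁻²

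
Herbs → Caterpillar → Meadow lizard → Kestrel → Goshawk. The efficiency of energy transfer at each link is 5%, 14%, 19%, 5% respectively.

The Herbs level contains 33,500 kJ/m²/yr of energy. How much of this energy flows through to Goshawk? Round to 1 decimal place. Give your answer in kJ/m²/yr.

Caterpillar: 33500 × 0.05 = 1675 kJ/m²/yr
Meadow lizard: 1675 × 0.14 = 234.5 kJ/m²/yr
Kestrel: 234.5 × 0.19 = 44.555 kJ/m²/yr
Goshawk: 44.555 × 0.05 = 2.22775 kJ/m²/yr

2.2 kJ/m²/yr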